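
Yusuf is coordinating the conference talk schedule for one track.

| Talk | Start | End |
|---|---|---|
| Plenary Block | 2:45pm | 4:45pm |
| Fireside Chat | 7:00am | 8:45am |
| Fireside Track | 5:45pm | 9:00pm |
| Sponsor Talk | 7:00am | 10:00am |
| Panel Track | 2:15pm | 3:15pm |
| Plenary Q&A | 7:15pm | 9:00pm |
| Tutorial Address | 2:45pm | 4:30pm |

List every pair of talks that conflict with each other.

Fireside Chat & Sponsor Talk, Fireside Track & Plenary Q&A, Panel Track & Plenary Block, Panel Track & Tutorial Address, Plenary Block & Tutorial Address

Sorted by start: Fireside Chat, Sponsor Talk, Panel Track, Tutorial Address, Plenary Block, Fireside Track, Plenary Q&A.
Sponsor Talk starts before Fireside Chat ends → Fireside Chat and Sponsor Talk overlap.
Panel Track starts after Fireside Chat ends, so nothing later overlaps Fireside Chat either.
Panel Track starts after Sponsor Talk ends, so nothing later overlaps Sponsor Talk either.
Tutorial Address starts before Panel Track ends → Panel Track and Tutorial Address overlap.
Plenary Block starts before Panel Track ends → Panel Track and Plenary Block overlap.
Fireside Track starts after Panel Track ends, so nothing later overlaps Panel Track either.
Plenary Block starts before Tutorial Address ends → Tutorial Address and Plenary Block overlap.
Fireside Track starts after Tutorial Address ends, so nothing later overlaps Tutorial Address either.
Fireside Track starts after Plenary Block ends, so nothing later overlaps Plenary Block either.
Plenary Q&A starts before Fireside Track ends → Fireside Track and Plenary Q&A overlap.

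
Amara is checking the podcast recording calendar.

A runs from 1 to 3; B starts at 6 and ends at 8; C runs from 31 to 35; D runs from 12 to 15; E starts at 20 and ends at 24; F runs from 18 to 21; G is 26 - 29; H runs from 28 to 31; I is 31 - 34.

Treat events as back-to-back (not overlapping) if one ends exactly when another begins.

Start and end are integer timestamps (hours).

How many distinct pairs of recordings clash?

Two intervals overlap when each starts before the other ends.
Sorted by start: A, B, D, F, E, G, H, C, I.
B starts after A ends; A is clear from here.
D starts after B ends; B is clear from here.
F starts after D ends; D is clear from here.
E starts before F ends → F and E overlap.
G starts after F ends; F is clear from here.
G starts after E ends; E is clear from here.
H starts before G ends → G and H overlap.
C starts after G ends; G is clear from here.
C starts exactly when H ends (back-to-back, no overlap); H is clear from here.
I starts before C ends → C and I overlap.
Overlapping pairs: C & I, E & F, G & H — 3 in total.

3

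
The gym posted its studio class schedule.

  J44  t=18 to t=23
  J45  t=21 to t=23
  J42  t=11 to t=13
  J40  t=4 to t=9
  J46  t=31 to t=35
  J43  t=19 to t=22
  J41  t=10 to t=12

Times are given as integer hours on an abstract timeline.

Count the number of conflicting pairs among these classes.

4

Sorted by start: J40, J41, J42, J44, J43, J45, J46.
J41 starts after J40 ends; J40 is clear from here.
J42 starts before J41 ends → J41 and J42 overlap.
J44 starts after J41 ends; J41 is clear from here.
J44 starts after J42 ends; J42 is clear from here.
J43 starts before J44 ends → J44 and J43 overlap.
J45 starts before J44 ends → J44 and J45 overlap.
J46 starts after J44 ends.
J45 starts before J43 ends → J43 and J45 overlap.
J46 starts after J43 ends.
J46 starts after J45 ends.
Overlapping pairs: J41 & J42, J43 & J44, J43 & J45, J44 & J45 — 4 in total.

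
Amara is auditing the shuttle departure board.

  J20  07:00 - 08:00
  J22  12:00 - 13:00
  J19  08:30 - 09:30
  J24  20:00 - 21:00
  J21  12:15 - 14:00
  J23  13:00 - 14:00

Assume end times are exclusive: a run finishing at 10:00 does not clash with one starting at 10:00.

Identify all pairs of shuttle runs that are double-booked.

Sorted by start: J20, J19, J22, J21, J23, J24.
J19 starts after J20 ends, so J20 has no further overlaps.
J22 starts after J19 ends, so J19 has no further overlaps.
J21 starts before J22 ends → J22 and J21 overlap.
J23 starts exactly when J22 ends (back-to-back, no overlap), so J22 has no further overlaps.
J23 starts before J21 ends → J21 and J23 overlap.
J24 starts after J21 ends.
J24 starts after J23 ends.

J21 & J22, J21 & J23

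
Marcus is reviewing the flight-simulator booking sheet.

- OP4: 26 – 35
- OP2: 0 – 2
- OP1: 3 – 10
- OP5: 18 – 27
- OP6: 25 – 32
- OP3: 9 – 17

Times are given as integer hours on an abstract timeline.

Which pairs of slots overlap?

Sorted by start: OP2, OP1, OP3, OP5, OP6, OP4.
OP1 starts after OP2 ends, so nothing later overlaps OP2 either.
OP3 starts before OP1 ends → OP1 and OP3 overlap.
OP5 starts after OP1 ends, so nothing later overlaps OP1 either.
OP5 starts after OP3 ends, so nothing later overlaps OP3 either.
OP6 starts before OP5 ends → OP5 and OP6 overlap.
OP4 starts before OP5 ends → OP5 and OP4 overlap.
OP4 starts before OP6 ends → OP6 and OP4 overlap.

OP1 & OP3, OP4 & OP5, OP4 & OP6, OP5 & OP6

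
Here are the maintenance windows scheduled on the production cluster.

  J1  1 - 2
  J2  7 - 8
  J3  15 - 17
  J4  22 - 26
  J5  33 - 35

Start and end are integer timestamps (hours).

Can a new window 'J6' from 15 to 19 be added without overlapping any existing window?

J1: ends 2 at or before J6 starts 15 → clear.
J2: ends 8 at or before J6 starts 15 → clear.
J3: starts 15 before J6 ends 19, and ends 17 after J6 starts 15 → overlap.
J4: starts 22 at or after J6 ends 19 → clear.
J5: starts 33 at or after J6 ends 19 → clear.
J6 overlaps J3.

No — it overlaps J3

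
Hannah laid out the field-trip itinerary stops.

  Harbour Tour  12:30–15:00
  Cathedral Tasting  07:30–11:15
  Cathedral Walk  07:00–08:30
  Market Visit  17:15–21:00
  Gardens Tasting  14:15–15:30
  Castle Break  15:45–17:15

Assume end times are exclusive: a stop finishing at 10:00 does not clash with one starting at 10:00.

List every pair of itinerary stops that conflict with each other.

Cathedral Tasting & Cathedral Walk, Gardens Tasting & Harbour Tour

Sorted by start: Cathedral Walk, Cathedral Tasting, Harbour Tour, Gardens Tasting, Castle Break, Market Visit.
Cathedral Tasting starts before Cathedral Walk ends → Cathedral Walk and Cathedral Tasting overlap.
Harbour Tour starts after Cathedral Walk ends; Cathedral Walk is clear from here.
Harbour Tour starts after Cathedral Tasting ends; Cathedral Tasting is clear from here.
Gardens Tasting starts before Harbour Tour ends → Harbour Tour and Gardens Tasting overlap.
Castle Break starts after Harbour Tour ends; Harbour Tour is clear from here.
Castle Break starts after Gardens Tasting ends; Gardens Tasting is clear from here.
Market Visit starts exactly when Castle Break ends (back-to-back, no overlap).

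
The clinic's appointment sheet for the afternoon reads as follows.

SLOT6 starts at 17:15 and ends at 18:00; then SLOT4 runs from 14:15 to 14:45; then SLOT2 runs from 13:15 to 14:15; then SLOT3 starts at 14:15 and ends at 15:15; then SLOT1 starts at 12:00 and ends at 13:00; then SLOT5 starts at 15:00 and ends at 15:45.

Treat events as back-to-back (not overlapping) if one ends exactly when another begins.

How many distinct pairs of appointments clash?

Sorted by start: SLOT1, SLOT2, SLOT3, SLOT4, SLOT5, SLOT6.
SLOT2 starts after SLOT1 ends; SLOT1 is clear from here.
SLOT3 starts exactly when SLOT2 ends (back-to-back, no overlap); SLOT2 is clear from here.
SLOT4 starts before SLOT3 ends → SLOT3 and SLOT4 overlap.
SLOT5 starts before SLOT3 ends → SLOT3 and SLOT5 overlap.
SLOT6 starts after SLOT3 ends.
SLOT5 starts after SLOT4 ends; SLOT4 is clear from here.
SLOT6 starts after SLOT5 ends.
Overlapping pairs: SLOT3 & SLOT4, SLOT3 & SLOT5 — 2 in total.

2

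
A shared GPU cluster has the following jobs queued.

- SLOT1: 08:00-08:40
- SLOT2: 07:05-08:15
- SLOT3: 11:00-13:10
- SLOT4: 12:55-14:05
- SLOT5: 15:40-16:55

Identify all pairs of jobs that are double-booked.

SLOT1 & SLOT2, SLOT3 & SLOT4

Two intervals overlap when each starts before the other ends.
Sorted by start: SLOT2, SLOT1, SLOT3, SLOT4, SLOT5.
SLOT1 starts before SLOT2 ends → SLOT2 and SLOT1 overlap.
SLOT3 starts after SLOT2 ends, so nothing later overlaps SLOT2 either.
SLOT3 starts after SLOT1 ends, so nothing later overlaps SLOT1 either.
SLOT4 starts before SLOT3 ends → SLOT3 and SLOT4 overlap.
SLOT5 starts after SLOT3 ends.
SLOT5 starts after SLOT4 ends.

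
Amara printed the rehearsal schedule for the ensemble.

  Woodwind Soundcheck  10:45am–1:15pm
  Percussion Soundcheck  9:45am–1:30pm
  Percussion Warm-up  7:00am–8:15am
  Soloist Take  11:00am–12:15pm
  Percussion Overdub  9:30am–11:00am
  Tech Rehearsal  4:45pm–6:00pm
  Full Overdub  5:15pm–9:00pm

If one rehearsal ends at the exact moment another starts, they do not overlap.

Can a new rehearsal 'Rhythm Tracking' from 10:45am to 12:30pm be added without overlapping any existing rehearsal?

No — it overlaps Percussion Overdub, Percussion Soundcheck, Soloist Take, Woodwind Soundcheck

Percussion Warm-up: ends 8:15am at or before Rhythm Tracking starts 10:45am → clear.
Percussion Overdub: starts 9:30am before Rhythm Tracking ends 12:30pm, and ends 11:00am after Rhythm Tracking starts 10:45am → overlap.
Percussion Soundcheck: starts 9:45am before Rhythm Tracking ends 12:30pm, and ends 1:30pm after Rhythm Tracking starts 10:45am → overlap.
Woodwind Soundcheck: starts 10:45am before Rhythm Tracking ends 12:30pm, and ends 1:15pm after Rhythm Tracking starts 10:45am → overlap.
Soloist Take: starts 11:00am before Rhythm Tracking ends 12:30pm, and ends 12:15pm after Rhythm Tracking starts 10:45am → overlap.
Tech Rehearsal: starts 4:45pm at or after Rhythm Tracking ends 12:30pm → clear.
Full Overdub: starts 5:15pm at or after Rhythm Tracking ends 12:30pm → clear.
Rhythm Tracking overlaps Percussion Soundcheck, Percussion Overdub, Woodwind Soundcheck, Soloist Take.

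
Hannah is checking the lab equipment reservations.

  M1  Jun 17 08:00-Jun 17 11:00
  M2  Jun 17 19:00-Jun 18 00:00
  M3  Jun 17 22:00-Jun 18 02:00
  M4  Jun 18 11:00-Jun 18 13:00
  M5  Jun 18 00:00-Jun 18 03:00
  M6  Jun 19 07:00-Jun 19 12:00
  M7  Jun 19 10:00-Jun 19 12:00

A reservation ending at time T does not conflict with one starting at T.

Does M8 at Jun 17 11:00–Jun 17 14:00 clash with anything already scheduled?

M1: ends Jun 17 11:00 at or before M8 starts Jun 17 11:00 → clear.
M2: starts Jun 17 19:00 at or after M8 ends Jun 17 14:00 → clear.
M3: starts Jun 17 22:00 at or after M8 ends Jun 17 14:00 → clear.
M5: starts Jun 18 00:00 at or after M8 ends Jun 17 14:00 → clear.
M4: starts Jun 18 11:00 at or after M8 ends Jun 17 14:00 → clear.
M6: starts Jun 19 07:00 at or after M8 ends Jun 17 14:00 → clear.
M7: starts Jun 19 10:00 at or after M8 ends Jun 17 14:00 → clear.

No — it doesn't clash with anything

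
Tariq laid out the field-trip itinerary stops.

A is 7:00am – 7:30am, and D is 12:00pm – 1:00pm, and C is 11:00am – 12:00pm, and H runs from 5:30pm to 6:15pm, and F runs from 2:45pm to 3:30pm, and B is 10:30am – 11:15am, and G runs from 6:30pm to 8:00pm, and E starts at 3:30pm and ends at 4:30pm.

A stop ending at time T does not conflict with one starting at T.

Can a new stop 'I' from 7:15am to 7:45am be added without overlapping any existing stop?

No — it overlaps A

A: starts 7:00am before I ends 7:45am, and ends 7:30am after I starts 7:15am → overlap.
B: starts 10:30am at or after I ends 7:45am → clear.
C: starts 11:00am at or after I ends 7:45am → clear.
D: starts 12:00pm at or after I ends 7:45am → clear.
F: starts 2:45pm at or after I ends 7:45am → clear.
E: starts 3:30pm at or after I ends 7:45am → clear.
H: starts 5:30pm at or after I ends 7:45am → clear.
G: starts 6:30pm at or after I ends 7:45am → clear.
I overlaps A.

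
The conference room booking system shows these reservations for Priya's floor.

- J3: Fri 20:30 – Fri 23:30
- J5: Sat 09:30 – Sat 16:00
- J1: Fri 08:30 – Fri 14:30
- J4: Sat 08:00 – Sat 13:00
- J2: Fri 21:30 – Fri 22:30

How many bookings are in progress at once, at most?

2

Sweep the timeline, counting +1 at each start and −1 at each end (ends before starts at a tie):
Fri 08:30 start J1 → 1
Fri 14:30 end J1 → 0
Fri 20:30 start J3 → 1
Fri 21:30 start J2 → 2
Fri 22:30 end J2 → 1
Fri 23:30 end J3 → 0
Sat 08:00 start J4 → 1
Sat 09:30 start J5 → 2
Sat 13:00 end J4 → 1
Sat 16:00 end J5 → 0
Peak is 2, at Fri 21:30 (J2, J3).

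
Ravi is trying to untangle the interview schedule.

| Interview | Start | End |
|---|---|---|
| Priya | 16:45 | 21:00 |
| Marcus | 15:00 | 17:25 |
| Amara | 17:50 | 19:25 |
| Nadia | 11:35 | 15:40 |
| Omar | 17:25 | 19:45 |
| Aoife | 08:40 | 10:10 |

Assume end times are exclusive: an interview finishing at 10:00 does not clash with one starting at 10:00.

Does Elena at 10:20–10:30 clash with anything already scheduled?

Aoife: ends 10:10 at or before Elena starts 10:20 → clear.
Nadia: starts 11:35 at or after Elena ends 10:30 → clear.
Marcus: starts 15:00 at or after Elena ends 10:30 → clear.
Priya: starts 16:45 at or after Elena ends 10:30 → clear.
Omar: starts 17:25 at or after Elena ends 10:30 → clear.
Amara: starts 17:50 at or after Elena ends 10:30 → clear.

No — it doesn't clash with anything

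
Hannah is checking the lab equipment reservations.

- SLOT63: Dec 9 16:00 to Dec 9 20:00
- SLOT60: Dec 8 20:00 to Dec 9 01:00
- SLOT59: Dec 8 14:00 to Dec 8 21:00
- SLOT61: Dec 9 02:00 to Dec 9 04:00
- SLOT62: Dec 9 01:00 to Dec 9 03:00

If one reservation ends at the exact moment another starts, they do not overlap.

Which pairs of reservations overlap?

SLOT59 & SLOT60, SLOT61 & SLOT62

Sorted by start: SLOT59, SLOT60, SLOT62, SLOT61, SLOT63.
SLOT60 starts before SLOT59 ends → SLOT59 and SLOT60 overlap.
SLOT62 starts after SLOT59 ends, so nothing later overlaps SLOT59 either.
SLOT62 starts exactly when SLOT60 ends (back-to-back, no overlap), so nothing later overlaps SLOT60 either.
SLOT61 starts before SLOT62 ends → SLOT62 and SLOT61 overlap.
SLOT63 starts after SLOT62 ends.
SLOT63 starts after SLOT61 ends.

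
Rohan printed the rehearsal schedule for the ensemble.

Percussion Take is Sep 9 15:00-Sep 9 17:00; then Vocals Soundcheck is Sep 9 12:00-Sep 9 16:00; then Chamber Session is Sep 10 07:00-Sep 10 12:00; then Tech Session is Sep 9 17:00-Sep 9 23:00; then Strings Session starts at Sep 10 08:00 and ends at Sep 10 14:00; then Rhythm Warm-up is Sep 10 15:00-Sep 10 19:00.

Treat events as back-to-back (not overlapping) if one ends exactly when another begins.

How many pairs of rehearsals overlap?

Check each pair: they overlap iff neither finishes before the other starts.
Sorted by start: Vocals Soundcheck, Percussion Take, Tech Session, Chamber Session, Strings Session, Rhythm Warm-up.
Percussion Take starts before Vocals Soundcheck ends → Vocals Soundcheck and Percussion Take overlap.
Tech Session starts after Vocals Soundcheck ends — done with Vocals Soundcheck.
Tech Session starts exactly when Percussion Take ends (back-to-back, no overlap) — done with Percussion Take.
Chamber Session starts after Tech Session ends — done with Tech Session.
Strings Session starts before Chamber Session ends → Chamber Session and Strings Session overlap.
Rhythm Warm-up starts after Chamber Session ends.
Rhythm Warm-up starts after Strings Session ends.
Overlapping pairs: Chamber Session & Strings Session, Percussion Take & Vocals Soundcheck — 2 in total.

2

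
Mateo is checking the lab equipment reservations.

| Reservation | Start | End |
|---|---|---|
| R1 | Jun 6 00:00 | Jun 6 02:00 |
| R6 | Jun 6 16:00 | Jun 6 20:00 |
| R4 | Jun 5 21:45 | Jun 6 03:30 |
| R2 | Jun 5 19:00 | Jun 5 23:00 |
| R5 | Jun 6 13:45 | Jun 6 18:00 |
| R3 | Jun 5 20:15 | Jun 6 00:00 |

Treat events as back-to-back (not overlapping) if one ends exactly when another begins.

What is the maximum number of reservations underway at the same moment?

Walk through starts and ends in time order (an end at T is processed before a start at T):
Jun 5 19:00 start R2 → 1
Jun 5 20:15 start R3 → 2
Jun 5 21:45 start R4 → 3
Jun 5 23:00 end R2 → 2
Jun 6 00:00 end R3 → 1
Jun 6 00:00 start R1 → 2
Jun 6 02:00 end R1 → 1
Jun 6 03:30 end R4 → 0
Jun 6 13:45 start R5 → 1
Jun 6 16:00 start R6 → 2
Jun 6 18:00 end R5 → 1
Jun 6 20:00 end R6 → 0
Peak is 3, at Jun 5 21:45 (R2, R3, R4).

3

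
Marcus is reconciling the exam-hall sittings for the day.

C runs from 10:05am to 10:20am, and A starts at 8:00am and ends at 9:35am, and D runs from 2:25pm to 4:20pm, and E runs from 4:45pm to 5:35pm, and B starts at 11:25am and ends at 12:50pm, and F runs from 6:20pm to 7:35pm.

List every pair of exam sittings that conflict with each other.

no overlapping pairs

Sorted by start: A, C, B, D, E, F.
C starts after A ends — done with A.
B starts after C ends — done with C.
D starts after B ends — done with B.
E starts after D ends — done with D.
F starts after E ends.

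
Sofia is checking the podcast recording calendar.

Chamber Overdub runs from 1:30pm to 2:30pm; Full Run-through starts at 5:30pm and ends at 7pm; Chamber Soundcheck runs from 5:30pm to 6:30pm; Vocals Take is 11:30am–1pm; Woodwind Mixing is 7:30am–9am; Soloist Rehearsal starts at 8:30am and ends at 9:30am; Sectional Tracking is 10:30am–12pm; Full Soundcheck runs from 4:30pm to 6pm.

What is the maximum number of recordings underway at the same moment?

3

Walk through starts and ends in time order (an end at T is processed before a start at T):
7:30am start Woodwind Mixing → 1
8:30am start Soloist Rehearsal → 2
9am end Woodwind Mixing → 1
9:30am end Soloist Rehearsal → 0
10:30am start Sectional Tracking → 1
11:30am start Vocals Take → 2
12pm end Sectional Tracking → 1
1pm end Vocals Take → 0
1:30pm start Chamber Overdub → 1
2:30pm end Chamber Overdub → 0
4:30pm start Full Soundcheck → 1
5:30pm start Chamber Soundcheck → 2
5:30pm start Full Run-through → 3
6pm end Full Soundcheck → 2
6:30pm end Chamber Soundcheck → 1
7pm end Full Run-through → 0
Peak is 3, at 5:30pm (Chamber Soundcheck, Full Run-through, Full Soundcheck).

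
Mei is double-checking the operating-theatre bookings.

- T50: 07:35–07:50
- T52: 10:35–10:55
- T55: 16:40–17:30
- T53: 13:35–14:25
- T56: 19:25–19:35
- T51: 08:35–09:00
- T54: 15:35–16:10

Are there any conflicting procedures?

Check each pair: they overlap iff neither finishes before the other starts.
Sorted by start: T50, T51, T52, T53, T54, T55, T56.
T51 starts after T50 ends, so nothing later overlaps T50 either.
T52 starts after T51 ends, so nothing later overlaps T51 either.
T53 starts after T52 ends, so nothing later overlaps T52 either.
T54 starts after T53 ends, so nothing later overlaps T53 either.
T55 starts after T54 ends, so nothing later overlaps T54 either.
T56 starts after T55 ends.
Every pair is clear; the schedule has no overlaps.

No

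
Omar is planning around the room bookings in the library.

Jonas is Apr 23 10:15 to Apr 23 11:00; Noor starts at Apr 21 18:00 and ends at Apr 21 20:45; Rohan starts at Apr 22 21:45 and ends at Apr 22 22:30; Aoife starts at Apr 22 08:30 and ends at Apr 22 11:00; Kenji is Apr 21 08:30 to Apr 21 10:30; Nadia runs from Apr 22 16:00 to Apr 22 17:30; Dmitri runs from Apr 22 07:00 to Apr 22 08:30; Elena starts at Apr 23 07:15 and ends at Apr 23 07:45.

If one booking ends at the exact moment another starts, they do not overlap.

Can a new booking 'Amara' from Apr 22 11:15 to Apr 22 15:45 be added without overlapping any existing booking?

Yes — the slot is free

Kenji: ends Apr 21 10:30 at or before Amara starts Apr 22 11:15 → clear.
Noor: ends Apr 21 20:45 at or before Amara starts Apr 22 11:15 → clear.
Dmitri: ends Apr 22 08:30 at or before Amara starts Apr 22 11:15 → clear.
Aoife: ends Apr 22 11:00 at or before Amara starts Apr 22 11:15 → clear.
Nadia: starts Apr 22 16:00 at or after Amara ends Apr 22 15:45 → clear.
Rohan: starts Apr 22 21:45 at or after Amara ends Apr 22 15:45 → clear.
Elena: starts Apr 23 07:15 at or after Amara ends Apr 22 15:45 → clear.
Jonas: starts Apr 23 10:15 at or after Amara ends Apr 22 15:45 → clear.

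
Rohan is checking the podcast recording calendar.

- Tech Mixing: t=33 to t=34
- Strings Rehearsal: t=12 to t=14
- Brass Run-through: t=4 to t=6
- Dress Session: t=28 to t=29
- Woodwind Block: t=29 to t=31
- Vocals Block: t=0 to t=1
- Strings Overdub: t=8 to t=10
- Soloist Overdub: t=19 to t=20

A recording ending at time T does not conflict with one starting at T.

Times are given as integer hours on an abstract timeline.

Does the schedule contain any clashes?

No

Sorted by start: Vocals Block, Brass Run-through, Strings Overdub, Strings Rehearsal, Soloist Overdub, Dress Session, Woodwind Block, Tech Mixing.
Brass Run-through starts after Vocals Block ends, so nothing later overlaps Vocals Block either.
Strings Overdub starts after Brass Run-through ends, so nothing later overlaps Brass Run-through either.
Strings Rehearsal starts after Strings Overdub ends, so nothing later overlaps Strings Overdub either.
Soloist Overdub starts after Strings Rehearsal ends, so nothing later overlaps Strings Rehearsal either.
Dress Session starts after Soloist Overdub ends, so nothing later overlaps Soloist Overdub either.
Woodwind Block starts exactly when Dress Session ends (back-to-back, no overlap), so nothing later overlaps Dress Session either.
Tech Mixing starts after Woodwind Block ends.
Every pair is clear; the schedule has no overlaps.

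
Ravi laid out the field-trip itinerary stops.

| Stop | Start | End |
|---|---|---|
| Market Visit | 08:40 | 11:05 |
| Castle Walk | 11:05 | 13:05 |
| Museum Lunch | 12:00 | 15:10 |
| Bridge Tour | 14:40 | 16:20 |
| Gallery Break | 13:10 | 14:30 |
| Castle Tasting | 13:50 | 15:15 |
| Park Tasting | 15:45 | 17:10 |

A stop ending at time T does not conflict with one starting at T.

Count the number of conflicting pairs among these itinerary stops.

7

Two intervals overlap when each starts before the other ends.
Sorted by start: Market Visit, Castle Walk, Museum Lunch, Gallery Break, Castle Tasting, Bridge Tour, Park Tasting.
Castle Walk starts exactly when Market Visit ends (back-to-back, no overlap), so nothing later overlaps Market Visit either.
Museum Lunch starts before Castle Walk ends → Castle Walk and Museum Lunch overlap.
Gallery Break starts after Castle Walk ends, so nothing later overlaps Castle Walk either.
Gallery Break starts before Museum Lunch ends → Museum Lunch and Gallery Break overlap.
Castle Tasting starts before Museum Lunch ends → Museum Lunch and Castle Tasting overlap.
Bridge Tour starts before Museum Lunch ends → Museum Lunch and Bridge Tour overlap.
Park Tasting starts after Museum Lunch ends.
Castle Tasting starts before Gallery Break ends → Gallery Break and Castle Tasting overlap.
Bridge Tour starts after Gallery Break ends, so nothing later overlaps Gallery Break either.
Bridge Tour starts before Castle Tasting ends → Castle Tasting and Bridge Tour overlap.
Park Tasting starts after Castle Tasting ends.
Park Tasting starts before Bridge Tour ends → Bridge Tour and Park Tasting overlap.
Overlapping pairs: Bridge Tour & Castle Tasting, Bridge Tour & Museum Lunch, Bridge Tour & Park Tasting, Castle Tasting & Gallery Break, Castle Tasting & Museum Lunch, Castle Walk & Museum Lunch, Gallery Break & Museum Lunch — 7 in total.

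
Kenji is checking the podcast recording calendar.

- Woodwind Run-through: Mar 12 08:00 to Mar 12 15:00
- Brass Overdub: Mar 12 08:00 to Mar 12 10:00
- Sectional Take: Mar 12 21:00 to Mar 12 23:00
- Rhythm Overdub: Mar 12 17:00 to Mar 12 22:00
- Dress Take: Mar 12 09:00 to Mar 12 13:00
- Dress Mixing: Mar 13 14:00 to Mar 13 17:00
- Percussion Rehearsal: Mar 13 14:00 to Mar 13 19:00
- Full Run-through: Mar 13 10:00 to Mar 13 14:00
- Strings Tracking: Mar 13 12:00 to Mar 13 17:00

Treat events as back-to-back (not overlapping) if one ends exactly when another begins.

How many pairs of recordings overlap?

8

Sorted by start: Brass Overdub, Woodwind Run-through, Dress Take, Rhythm Overdub, Sectional Take, Full Run-through, Strings Tracking, Percussion Rehearsal, Dress Mixing.
Woodwind Run-through starts before Brass Overdub ends → Brass Overdub and Woodwind Run-through overlap.
Dress Take starts before Brass Overdub ends → Brass Overdub and Dress Take overlap.
Rhythm Overdub starts after Brass Overdub ends, so Brass Overdub has no further overlaps.
Dress Take starts before Woodwind Run-through ends → Woodwind Run-through and Dress Take overlap.
Rhythm Overdub starts after Woodwind Run-through ends, so Woodwind Run-through has no further overlaps.
Rhythm Overdub starts after Dress Take ends, so Dress Take has no further overlaps.
Sectional Take starts before Rhythm Overdub ends → Rhythm Overdub and Sectional Take overlap.
Full Run-through starts after Rhythm Overdub ends, so Rhythm Overdub has no further overlaps.
Full Run-through starts after Sectional Take ends, so Sectional Take has no further overlaps.
Strings Tracking starts before Full Run-through ends → Full Run-through and Strings Tracking overlap.
Percussion Rehearsal starts exactly when Full Run-through ends (back-to-back, no overlap), so Full Run-through has no further overlaps.
Percussion Rehearsal starts before Strings Tracking ends → Strings Tracking and Percussion Rehearsal overlap.
Dress Mixing starts before Strings Tracking ends → Strings Tracking and Dress Mixing overlap.
Dress Mixing starts before Percussion Rehearsal ends → Percussion Rehearsal and Dress Mixing overlap.
Overlapping pairs: Brass Overdub & Dress Take, Brass Overdub & Woodwind Run-through, Dress Mixing & Percussion Rehearsal, Dress Mixing & Strings Tracking, Dress Take & Woodwind Run-through, Full Run-through & Strings Tracking, Percussion Rehearsal & Strings Tracking, Rhythm Overdub & Sectional Take — 8 in total.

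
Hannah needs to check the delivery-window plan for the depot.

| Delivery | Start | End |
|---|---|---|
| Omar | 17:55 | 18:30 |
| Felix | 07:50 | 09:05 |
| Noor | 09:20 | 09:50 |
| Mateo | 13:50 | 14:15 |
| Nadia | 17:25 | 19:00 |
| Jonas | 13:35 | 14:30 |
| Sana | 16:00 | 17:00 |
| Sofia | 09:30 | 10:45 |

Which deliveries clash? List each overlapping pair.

Check each pair: they overlap iff neither finishes before the other starts.
Sorted by start: Felix, Noor, Sofia, Jonas, Mateo, Sana, Nadia, Omar.
Noor starts after Felix ends; Felix is clear from here.
Sofia starts before Noor ends → Noor and Sofia overlap.
Jonas starts after Noor ends; Noor is clear from here.
Jonas starts after Sofia ends; Sofia is clear from here.
Mateo starts before Jonas ends → Jonas and Mateo overlap.
Sana starts after Jonas ends; Jonas is clear from here.
Sana starts after Mateo ends; Mateo is clear from here.
Nadia starts after Sana ends; Sana is clear from here.
Omar starts before Nadia ends → Nadia and Omar overlap.

Jonas & Mateo, Nadia & Omar, Noor & Sofia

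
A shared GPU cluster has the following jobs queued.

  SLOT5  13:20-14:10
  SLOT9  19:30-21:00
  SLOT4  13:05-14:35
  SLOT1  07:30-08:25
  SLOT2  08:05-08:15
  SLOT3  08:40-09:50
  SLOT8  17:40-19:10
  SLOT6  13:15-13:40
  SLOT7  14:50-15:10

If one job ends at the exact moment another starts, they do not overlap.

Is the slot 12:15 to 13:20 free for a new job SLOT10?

SLOT1: ends 08:25 at or before SLOT10 starts 12:15 → clear.
SLOT2: ends 08:15 at or before SLOT10 starts 12:15 → clear.
SLOT3: ends 09:50 at or before SLOT10 starts 12:15 → clear.
SLOT4: starts 13:05 before SLOT10 ends 13:20, and ends 14:35 after SLOT10 starts 12:15 → overlap.
SLOT6: starts 13:15 before SLOT10 ends 13:20, and ends 13:40 after SLOT10 starts 12:15 → overlap.
SLOT5: starts 13:20 at or after SLOT10 ends 13:20 → clear.
SLOT7: starts 14:50 at or after SLOT10 ends 13:20 → clear.
SLOT8: starts 17:40 at or after SLOT10 ends 13:20 → clear.
SLOT9: starts 19:30 at or after SLOT10 ends 13:20 → clear.
SLOT10 overlaps SLOT4, SLOT6.

No — it overlaps SLOT4, SLOT6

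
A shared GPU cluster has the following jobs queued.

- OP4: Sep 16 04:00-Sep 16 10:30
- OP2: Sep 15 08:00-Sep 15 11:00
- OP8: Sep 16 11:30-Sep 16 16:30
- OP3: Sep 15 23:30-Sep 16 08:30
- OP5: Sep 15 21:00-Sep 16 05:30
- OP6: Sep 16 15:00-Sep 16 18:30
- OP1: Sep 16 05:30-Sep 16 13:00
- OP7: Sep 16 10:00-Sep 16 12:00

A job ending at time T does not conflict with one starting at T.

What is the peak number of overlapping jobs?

3

Walk through starts and ends in time order (an end at T is processed before a start at T):
Sep 15 08:00 start OP2 → 1
Sep 15 11:00 end OP2 → 0
Sep 15 21:00 start OP5 → 1
Sep 15 23:30 start OP3 → 2
Sep 16 04:00 start OP4 → 3
Sep 16 05:30 end OP5 → 2
Sep 16 05:30 start OP1 → 3
Sep 16 08:30 end OP3 → 2
Sep 16 10:00 start OP7 → 3
Sep 16 10:30 end OP4 → 2
Sep 16 11:30 start OP8 → 3
Sep 16 12:00 end OP7 → 2
Sep 16 13:00 end OP1 → 1
Sep 16 15:00 start OP6 → 2
Sep 16 16:30 end OP8 → 1
Sep 16 18:30 end OP6 → 0
Peak is 3, at Sep 16 04:00 (OP3, OP4, OP5).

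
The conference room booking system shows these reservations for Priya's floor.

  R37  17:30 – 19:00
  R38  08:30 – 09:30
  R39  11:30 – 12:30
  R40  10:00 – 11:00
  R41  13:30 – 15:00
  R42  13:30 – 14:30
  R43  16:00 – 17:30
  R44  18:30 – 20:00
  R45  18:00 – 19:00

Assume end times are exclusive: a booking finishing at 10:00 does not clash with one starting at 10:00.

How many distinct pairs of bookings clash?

Sorted by start: R38, R40, R39, R41, R42, R43, R37, R45, R44.
R40 starts after R38 ends — done with R38.
R39 starts after R40 ends — done with R40.
R41 starts after R39 ends — done with R39.
R42 starts before R41 ends → R41 and R42 overlap.
R43 starts after R41 ends — done with R41.
R43 starts after R42 ends — done with R42.
R37 starts exactly when R43 ends (back-to-back, no overlap) — done with R43.
R45 starts before R37 ends → R37 and R45 overlap.
R44 starts before R37 ends → R37 and R44 overlap.
R44 starts before R45 ends → R45 and R44 overlap.
Overlapping pairs: R37 & R44, R37 & R45, R41 & R42, R44 & R45 — 4 in total.

4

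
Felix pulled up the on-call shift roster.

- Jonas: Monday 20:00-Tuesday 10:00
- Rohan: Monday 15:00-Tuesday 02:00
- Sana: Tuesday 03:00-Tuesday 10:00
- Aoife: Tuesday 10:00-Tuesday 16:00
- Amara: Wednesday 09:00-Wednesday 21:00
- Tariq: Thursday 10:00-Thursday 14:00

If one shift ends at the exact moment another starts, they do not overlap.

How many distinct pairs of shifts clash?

2

Two intervals overlap when each starts before the other ends.
Sorted by start: Rohan, Jonas, Sana, Aoife, Amara, Tariq.
Jonas starts before Rohan ends → Rohan and Jonas overlap.
Sana starts after Rohan ends, so Rohan has no further overlaps.
Sana starts before Jonas ends → Jonas and Sana overlap.
Aoife starts exactly when Jonas ends (back-to-back, no overlap), so Jonas has no further overlaps.
Aoife starts exactly when Sana ends (back-to-back, no overlap), so Sana has no further overlaps.
Amara starts after Aoife ends, so Aoife has no further overlaps.
Tariq starts after Amara ends.
Overlapping pairs: Jonas & Rohan, Jonas & Sana — 2 in total.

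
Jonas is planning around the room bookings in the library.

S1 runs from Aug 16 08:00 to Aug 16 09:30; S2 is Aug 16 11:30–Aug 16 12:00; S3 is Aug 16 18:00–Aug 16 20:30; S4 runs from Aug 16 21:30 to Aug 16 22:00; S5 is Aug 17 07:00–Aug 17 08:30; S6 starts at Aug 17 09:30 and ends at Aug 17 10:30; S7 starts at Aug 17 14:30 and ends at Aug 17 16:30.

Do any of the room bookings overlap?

No

Two intervals overlap when each starts before the other ends.
Sorted by start: S1, S2, S3, S4, S5, S6, S7.
S2 starts after S1 ends, so nothing later overlaps S1 either.
S3 starts after S2 ends, so nothing later overlaps S2 either.
S4 starts after S3 ends, so nothing later overlaps S3 either.
S5 starts after S4 ends, so nothing later overlaps S4 either.
S6 starts after S5 ends, so nothing later overlaps S5 either.
S7 starts after S6 ends.
Every pair is clear; the schedule has no overlaps.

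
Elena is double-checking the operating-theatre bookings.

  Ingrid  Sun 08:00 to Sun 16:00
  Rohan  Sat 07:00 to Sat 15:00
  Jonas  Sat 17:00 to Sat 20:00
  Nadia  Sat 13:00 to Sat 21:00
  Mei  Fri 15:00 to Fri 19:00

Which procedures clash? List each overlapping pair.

Jonas & Nadia, Nadia & Rohan

Two intervals overlap when each starts before the other ends.
Sorted by start: Mei, Rohan, Nadia, Jonas, Ingrid.
Rohan starts after Mei ends, so nothing later overlaps Mei either.
Nadia starts before Rohan ends → Rohan and Nadia overlap.
Jonas starts after Rohan ends, so nothing later overlaps Rohan either.
Jonas starts before Nadia ends → Nadia and Jonas overlap.
Ingrid starts after Nadia ends.
Ingrid starts after Jonas ends.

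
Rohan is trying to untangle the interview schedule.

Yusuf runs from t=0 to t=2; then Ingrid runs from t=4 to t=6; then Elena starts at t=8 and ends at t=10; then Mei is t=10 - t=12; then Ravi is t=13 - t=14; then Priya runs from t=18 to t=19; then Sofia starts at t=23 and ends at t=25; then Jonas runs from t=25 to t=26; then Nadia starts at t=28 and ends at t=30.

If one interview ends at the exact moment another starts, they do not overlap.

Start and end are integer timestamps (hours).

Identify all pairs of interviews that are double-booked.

no conflicts

Two intervals overlap when each starts before the other ends.
Sorted by start: Yusuf, Ingrid, Elena, Mei, Ravi, Priya, Sofia, Jonas, Nadia.
Ingrid starts after Yusuf ends, so nothing later overlaps Yusuf either.
Elena starts after Ingrid ends, so nothing later overlaps Ingrid either.
Mei starts exactly when Elena ends (back-to-back, no overlap), so nothing later overlaps Elena either.
Ravi starts after Mei ends, so nothing later overlaps Mei either.
Priya starts after Ravi ends, so nothing later overlaps Ravi either.
Sofia starts after Priya ends, so nothing later overlaps Priya either.
Jonas starts exactly when Sofia ends (back-to-back, no overlap), so nothing later overlaps Sofia either.
Nadia starts after Jonas ends.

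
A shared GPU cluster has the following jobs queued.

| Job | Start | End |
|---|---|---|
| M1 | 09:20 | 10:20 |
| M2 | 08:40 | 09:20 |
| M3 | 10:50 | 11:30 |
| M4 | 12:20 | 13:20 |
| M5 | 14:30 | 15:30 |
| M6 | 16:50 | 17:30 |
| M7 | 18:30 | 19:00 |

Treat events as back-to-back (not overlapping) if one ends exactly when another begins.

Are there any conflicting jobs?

No

Two intervals overlap when each starts before the other ends.
Sorted by start: M2, M1, M3, M4, M5, M6, M7.
M1 starts exactly when M2 ends (back-to-back, no overlap), so M2 has no further overlaps.
M3 starts after M1 ends, so M1 has no further overlaps.
M4 starts after M3 ends, so M3 has no further overlaps.
M5 starts after M4 ends, so M4 has no further overlaps.
M6 starts after M5 ends, so M5 has no further overlaps.
M7 starts after M6 ends.
Every pair is clear; the schedule has no overlaps.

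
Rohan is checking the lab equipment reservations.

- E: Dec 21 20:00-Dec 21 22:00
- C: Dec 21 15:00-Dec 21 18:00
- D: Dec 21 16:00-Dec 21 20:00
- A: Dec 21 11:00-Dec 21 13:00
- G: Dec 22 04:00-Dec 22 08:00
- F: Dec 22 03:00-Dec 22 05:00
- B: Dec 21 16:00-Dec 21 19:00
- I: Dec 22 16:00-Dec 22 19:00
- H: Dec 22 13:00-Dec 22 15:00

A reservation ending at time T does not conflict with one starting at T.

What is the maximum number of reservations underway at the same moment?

Sort all start/end points and keep a running count:
Dec 21 11:00 start A → 1
Dec 21 13:00 end A → 0
Dec 21 15:00 start C → 1
Dec 21 16:00 start B → 2
Dec 21 16:00 start D → 3
Dec 21 18:00 end C → 2
Dec 21 19:00 end B → 1
Dec 21 20:00 end D → 0
Dec 21 20:00 start E → 1
Dec 21 22:00 end E → 0
Dec 22 03:00 start F → 1
Dec 22 04:00 start G → 2
Dec 22 05:00 end F → 1
Dec 22 08:00 end G → 0
Dec 22 13:00 start H → 1
Dec 22 15:00 end H → 0
Dec 22 16:00 start I → 1
Dec 22 19:00 end I → 0
Peak is 3, at Dec 21 16:00 (B, C, D).

3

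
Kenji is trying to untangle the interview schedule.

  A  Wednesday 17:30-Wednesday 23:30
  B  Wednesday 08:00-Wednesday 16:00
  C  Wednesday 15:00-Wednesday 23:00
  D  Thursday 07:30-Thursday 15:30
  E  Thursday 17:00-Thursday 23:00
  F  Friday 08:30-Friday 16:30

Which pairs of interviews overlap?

A & C, B & C

Sorted by start: B, C, A, D, E, F.
C starts before B ends → B and C overlap.
A starts after B ends; B is clear from here.
A starts before C ends → C and A overlap.
D starts after C ends; C is clear from here.
D starts after A ends; A is clear from here.
E starts after D ends; D is clear from here.
F starts after E ends.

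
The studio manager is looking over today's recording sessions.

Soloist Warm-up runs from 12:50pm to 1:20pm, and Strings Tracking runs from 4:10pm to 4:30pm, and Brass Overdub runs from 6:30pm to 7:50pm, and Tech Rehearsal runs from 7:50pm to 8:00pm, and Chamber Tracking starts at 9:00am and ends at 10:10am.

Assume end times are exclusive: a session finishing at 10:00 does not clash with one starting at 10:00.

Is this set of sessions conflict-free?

Yes

Sorted by start: Chamber Tracking, Soloist Warm-up, Strings Tracking, Brass Overdub, Tech Rehearsal.
Soloist Warm-up starts after Chamber Tracking ends, so Chamber Tracking has no further overlaps.
Strings Tracking starts after Soloist Warm-up ends, so Soloist Warm-up has no further overlaps.
Brass Overdub starts after Strings Tracking ends, so Strings Tracking has no further overlaps.
Tech Rehearsal starts exactly when Brass Overdub ends (back-to-back, no overlap).
Every pair is clear; the schedule has no overlaps.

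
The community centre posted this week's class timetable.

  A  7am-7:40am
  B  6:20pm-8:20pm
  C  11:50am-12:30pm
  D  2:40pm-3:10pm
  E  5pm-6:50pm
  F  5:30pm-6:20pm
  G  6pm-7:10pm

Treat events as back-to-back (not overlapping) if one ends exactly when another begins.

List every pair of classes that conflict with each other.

B & E, B & G, E & F, E & G, F & G

Sorted by start: A, C, D, E, F, G, B.
C starts after A ends, so nothing later overlaps A either.
D starts after C ends, so nothing later overlaps C either.
E starts after D ends, so nothing later overlaps D either.
F starts before E ends → E and F overlap.
G starts before E ends → E and G overlap.
B starts before E ends → E and B overlap.
G starts before F ends → F and G overlap.
B starts exactly when F ends (back-to-back, no overlap).
B starts before G ends → G and B overlap.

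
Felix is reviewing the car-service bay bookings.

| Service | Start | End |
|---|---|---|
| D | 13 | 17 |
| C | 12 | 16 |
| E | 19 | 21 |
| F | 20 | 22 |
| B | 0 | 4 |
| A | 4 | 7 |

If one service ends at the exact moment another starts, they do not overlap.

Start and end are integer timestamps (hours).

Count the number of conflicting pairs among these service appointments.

Sorted by start: B, A, C, D, E, F.
A starts exactly when B ends (back-to-back, no overlap); B is clear from here.
C starts after A ends; A is clear from here.
D starts before C ends → C and D overlap.
E starts after C ends; C is clear from here.
E starts after D ends; D is clear from here.
F starts before E ends → E and F overlap.
Overlapping pairs: C & D, E & F — 2 in total.

2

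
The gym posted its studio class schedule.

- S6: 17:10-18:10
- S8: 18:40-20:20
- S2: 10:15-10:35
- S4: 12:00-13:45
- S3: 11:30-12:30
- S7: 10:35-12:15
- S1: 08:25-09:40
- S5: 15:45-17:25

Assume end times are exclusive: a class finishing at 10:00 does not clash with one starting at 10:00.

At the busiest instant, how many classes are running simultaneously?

Sweep the timeline, counting +1 at each start and −1 at each end (ends before starts at a tie):
08:25 start S1 → 1
09:40 end S1 → 0
10:15 start S2 → 1
10:35 end S2 → 0
10:35 start S7 → 1
11:30 start S3 → 2
12:00 start S4 → 3
12:15 end S7 → 2
12:30 end S3 → 1
13:45 end S4 → 0
15:45 start S5 → 1
17:10 start S6 → 2
17:25 end S5 → 1
18:10 end S6 → 0
18:40 start S8 → 1
20:20 end S8 → 0
Peak is 3, at 12:00 (S3, S4, S7).

3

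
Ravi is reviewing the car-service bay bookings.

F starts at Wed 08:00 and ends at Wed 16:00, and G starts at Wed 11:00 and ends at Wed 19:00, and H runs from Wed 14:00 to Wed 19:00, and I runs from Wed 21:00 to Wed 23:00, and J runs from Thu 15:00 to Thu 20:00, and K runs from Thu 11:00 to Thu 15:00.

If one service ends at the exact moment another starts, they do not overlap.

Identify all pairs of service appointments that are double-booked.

Sorted by start: F, G, H, I, K, J.
G starts before F ends → F and G overlap.
H starts before F ends → F and H overlap.
I starts after F ends, so F has no further overlaps.
H starts before G ends → G and H overlap.
I starts after G ends, so G has no further overlaps.
I starts after H ends, so H has no further overlaps.
K starts after I ends, so I has no further overlaps.
J starts exactly when K ends (back-to-back, no overlap).

F & G, F & H, G & H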